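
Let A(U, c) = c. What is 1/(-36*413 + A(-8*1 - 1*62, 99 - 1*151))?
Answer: -1/14920 ≈ -6.7024e-5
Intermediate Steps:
1/(-36*413 + A(-8*1 - 1*62, 99 - 1*151)) = 1/(-36*413 + (99 - 1*151)) = 1/(-14868 + (99 - 151)) = 1/(-14868 - 52) = 1/(-14920) = -1/14920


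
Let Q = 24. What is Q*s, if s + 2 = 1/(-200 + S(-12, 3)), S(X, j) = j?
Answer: -9480/197 ≈ -48.122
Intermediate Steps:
s = -395/197 (s = -2 + 1/(-200 + 3) = -2 + 1/(-197) = -2 - 1/197 = -395/197 ≈ -2.0051)
Q*s = 24*(-395/197) = -9480/197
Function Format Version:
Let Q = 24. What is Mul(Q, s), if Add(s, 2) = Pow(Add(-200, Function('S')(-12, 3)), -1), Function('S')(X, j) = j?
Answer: Rational(-9480, 197) ≈ -48.122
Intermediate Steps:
s = Rational(-395, 197) (s = Add(-2, Pow(Add(-200, 3), -1)) = Add(-2, Pow(-197, -1)) = Add(-2, Rational(-1, 197)) = Rational(-395, 197) ≈ -2.0051)
Mul(Q, s) = Mul(24, Rational(-395, 197)) = Rational(-9480, 197)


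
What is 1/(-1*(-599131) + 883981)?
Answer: 1/1483112 ≈ 6.7426e-7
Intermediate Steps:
1/(-1*(-599131) + 883981) = 1/(599131 + 883981) = 1/1483112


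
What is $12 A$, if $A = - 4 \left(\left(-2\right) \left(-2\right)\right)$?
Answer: $-192$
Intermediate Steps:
$A = -16$ ($A = \left(-4\right) 4 = -16$)
$12 A = 12 \left(-16\right) = -192$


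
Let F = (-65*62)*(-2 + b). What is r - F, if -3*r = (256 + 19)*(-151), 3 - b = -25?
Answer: 355865/3 ≈ 1.1862e+5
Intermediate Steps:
b = 28 (b = 3 - 1*(-25) = 3 + 25 = 28)
r = 41525/3 (r = -(256 + 19)*(-151)/3 = -275*(-151)/3 = -⅓*(-41525) = 41525/3 ≈ 13842.)
F = -104780 (F = (-65*62)*(-2 + 28) = -4030*26 = -104780)
r - F = 41525/3 - 1*(-104780) = 41525/3 + 104780 = 355865/3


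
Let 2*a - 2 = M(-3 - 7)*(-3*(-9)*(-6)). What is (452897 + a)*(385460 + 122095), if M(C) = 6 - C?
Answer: 229212853110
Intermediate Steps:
a = -1295 (a = 1 + ((6 - (-3 - 7))*(-3*(-9)*(-6)))/2 = 1 + ((6 - 1*(-10))*(27*(-6)))/2 = 1 + ((6 + 10)*(-162))/2 = 1 + (16*(-162))/2 = 1 + (½)*(-2592) = 1 - 1296 = -1295)
(452897 + a)*(385460 + 122095) = (452897 - 1295)*(385460 + 122095) = 451602*507555 = 229212853110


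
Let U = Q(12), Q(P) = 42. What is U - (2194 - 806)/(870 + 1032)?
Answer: 39248/951 ≈ 41.270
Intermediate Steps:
U = 42
U - (2194 - 806)/(870 + 1032) = 42 - (2194 - 806)/(870 + 1032) = 42 - 1388/1902 = 42 - 1*694/951 = 42 - 694/951 = 39248/951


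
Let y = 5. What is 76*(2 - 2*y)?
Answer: -608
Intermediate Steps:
76*(2 - 2*y) = 76*(2 - 2*5) = 76*(2 - 10) = 76*(-8) = -608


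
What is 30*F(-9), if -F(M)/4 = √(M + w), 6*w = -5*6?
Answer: -120*I*√14 ≈ -449.0*I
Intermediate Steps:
w = -5 (w = (-5*6)/6 = (⅙)*(-30) = -5)
F(M) = -4*√(-5 + M) (F(M) = -4*√(M - 5) = -4*√(-5 + M))
30*F(-9) = 30*(-4*√(-5 - 9)) = 30*(-4*I*√14) = -120*I*√14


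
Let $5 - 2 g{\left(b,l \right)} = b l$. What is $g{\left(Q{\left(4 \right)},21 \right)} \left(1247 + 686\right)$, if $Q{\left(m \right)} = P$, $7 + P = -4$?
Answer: $228094$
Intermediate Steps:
$P = -11$ ($P = -7 - 4 = -11$)
$Q{\left(m \right)} = -11$
$g{\left(b,l \right)} = \frac{5}{2} - \frac{b l}{2}$
$g{\left(Q{\left(4 \right)},21 \right)} \left(1247 + 686\right) = \left(\frac{5}{2} - \left(- \frac{11}{2}\right) 21\right) \left(1247 + 686\right) = \left(\frac{5}{2} + \frac{231}{2}\right) 1933 = 118 \cdot 1933 = 228094$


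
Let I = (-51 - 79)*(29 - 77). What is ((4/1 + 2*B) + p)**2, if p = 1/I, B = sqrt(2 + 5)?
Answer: 1713304321/38937600 + 24961*sqrt(7)/1560 ≈ 86.335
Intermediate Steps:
B = sqrt(7) ≈ 2.6458
I = 6240 (I = -130*(-48) = 6240)
p = 1/6240 ≈ 0.00016026
((4/1 + 2*B) + p)**2 = ((4/1 + 2*sqrt(7)) + 1/6240)**2 = ((4*1 + 2*sqrt(7)) + 1/6240)**2 = ((4 + 2*sqrt(7)) + 1/6240)**2 = (24961/6240 + 2*sqrt(7))**2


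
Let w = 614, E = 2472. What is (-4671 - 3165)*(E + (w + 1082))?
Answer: -32660448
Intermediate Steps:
(-4671 - 3165)*(E + (w + 1082)) = (-4671 - 3165)*(2472 + (614 + 1082)) = -7836*(2472 + 1696) = -7836*4168 = -32660448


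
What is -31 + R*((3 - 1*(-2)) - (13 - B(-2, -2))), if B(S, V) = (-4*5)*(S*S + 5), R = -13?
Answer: 2413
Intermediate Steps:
B(S, V) = -100 - 20*S² (B(S, V) = -20*(S² + 5) = -20*(5 + S²) = -100 - 20*S²)
-31 + R*((3 - 1*(-2)) - (13 - B(-2, -2))) = -31 - 13*((3 - 1*(-2)) - (13 - (-100 - 20*(-2)²))) = -31 - 13*((3 + 2) - (13 - (-100 - 20*4))) = -31 - 13*(5 - (13 - (-100 - 80))) = -31 - 13*(5 - (13 - 1*(-180))) = -31 - 13*(5 - (13 + 180)) = -31 - 13*(5 - 1*193) = -31 - 13*(5 - 193) = -31 - 13*(-188) = -31 + 2444 = 2413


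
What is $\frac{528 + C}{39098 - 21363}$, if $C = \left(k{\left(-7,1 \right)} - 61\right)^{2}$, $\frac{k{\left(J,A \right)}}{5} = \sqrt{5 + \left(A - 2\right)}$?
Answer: $\frac{3129}{17735} \approx 0.17643$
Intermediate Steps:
$k{\left(J,A \right)} = 5 \sqrt{3 + A}$ ($k{\left(J,A \right)} = 5 \sqrt{5 + \left(A - 2\right)} = 5 \sqrt{5 + \left(-2 + A\right)} = 5 \sqrt{3 + A}$)
$C = 2601$ ($C = \left(5 \sqrt{3 + 1} - 61\right)^{2} = \left(5 \sqrt{4} - 61\right)^{2} = \left(5 \cdot 2 - 61\right)^{2} = \left(10 - 61\right)^{2} = \left(-51\right)^{2} = 2601$)
$\frac{528 + C}{39098 - 21363} = \frac{528 + 2601}{39098 - 21363} = \frac{3129}{17735}$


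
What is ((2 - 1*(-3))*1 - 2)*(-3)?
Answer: -9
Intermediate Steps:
((2 - 1*(-3))*1 - 2)*(-3) = ((2 + 3)*1 - 2)*(-3) = (5*1 - 2)*(-3) = (5 - 2)*(-3) = 3*(-3) = -9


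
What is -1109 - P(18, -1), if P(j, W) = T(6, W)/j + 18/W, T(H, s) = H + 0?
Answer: -3274/3 ≈ -1091.3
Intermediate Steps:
T(H, s) = H
P(j, W) = 6/j + 18/W
-1109 - P(18, -1) = -1109 - (6/18 + 18/(-1)) = -1109 - (6*(1/18) + 18*(-1)) = -1109 - (1/3 - 18) = -1109 - 1*(-53/3) = -1109 + 53/3 = -3274/3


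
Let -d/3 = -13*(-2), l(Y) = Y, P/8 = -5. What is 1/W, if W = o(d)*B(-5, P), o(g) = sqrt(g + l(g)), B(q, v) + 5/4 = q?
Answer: 2*I*sqrt(39)/975 ≈ 0.01281*I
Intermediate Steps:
P = -40 (P = 8*(-5) = -40)
B(q, v) = -5/4 + q
d = -78 (d = -(-39)*(-2) = -3*26 = -78)
o(g) = sqrt(2)*sqrt(g) (o(g) = sqrt(g + g) = sqrt(2*g) = sqrt(2)*sqrt(g))
W = -25*I*sqrt(39)/2 (W = (sqrt(2)*sqrt(-78))*(-5/4 - 5) = (sqrt(2)*(I*sqrt(78)))*(-25/4) = (2*I*sqrt(39))*(-25/4) = -25*I*sqrt(39)/2 ≈ -78.063*I)
1/W = 1/(-25*I*sqrt(39)/2) = 2*I*sqrt(39)/975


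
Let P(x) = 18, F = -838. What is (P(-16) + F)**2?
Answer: 672400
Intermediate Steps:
(P(-16) + F)**2 = (18 - 838)**2 = (-820)**2 = 672400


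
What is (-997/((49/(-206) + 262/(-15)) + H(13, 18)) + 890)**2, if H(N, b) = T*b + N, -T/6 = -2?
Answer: 334087398648643600/426282327409 ≈ 7.8372e+5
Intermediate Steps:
T = 12 (T = -6*(-2) = 12)
H(N, b) = N + 12*b (H(N, b) = 12*b + N = N + 12*b)
(-997/((49/(-206) + 262/(-15)) + H(13, 18)) + 890)**2 = (-997/((49/(-206) + 262/(-15)) + (13 + 12*18)) + 890)**2 = (-997/((49*(-1/206) + 262*(-1/15)) + (13 + 216)) + 890)**2 = (-997/((-49/206 - 262/15) + 229) + 890)**2 = (-997/(-54707/3090 + 229) + 890)**2 = (-997/652903/3090 + 890)**2 = (-997*3090/652903 + 890)**2 = (-3080730/652903 + 890)**2 = (578002940/652903)**2 = 334087398648643600/426282327409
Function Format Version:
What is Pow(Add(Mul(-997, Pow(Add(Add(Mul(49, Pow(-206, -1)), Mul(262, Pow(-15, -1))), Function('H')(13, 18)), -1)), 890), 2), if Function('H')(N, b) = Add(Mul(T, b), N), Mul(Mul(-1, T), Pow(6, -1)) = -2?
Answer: Rational(334087398648643600, 426282327409) ≈ 7.8372e+5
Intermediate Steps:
T = 12 (T = Mul(-6, -2) = 12)
Function('H')(N, b) = Add(N, Mul(12, b)) (Function('H')(N, b) = Add(Mul(12, b), N) = Add(N, Mul(12, b)))
Pow(Add(Mul(-997, Pow(Add(Add(Mul(49, Pow(-206, -1)), Mul(262, Pow(-15, -1))), Function('H')(13, 18)), -1)), 890), 2) = Pow(Add(Mul(-997, Pow(Add(Add(Mul(49, Pow(-206, -1)), Mul(262, Pow(-15, -1))), Add(13, Mul(12, 18))), -1)), 890), 2) = Pow(Add(Mul(-997, Pow(Add(Add(Mul(49, Rational(-1, 206)), Mul(262, Rational(-1, 15))), Add(13, 216)), -1)), 890), 2) = Pow(Add(Mul(-997, Pow(Add(Add(Rational(-49, 206), Rational(-262, 15)), 229), -1)), 890), 2) = Pow(Add(Mul(-997, Pow(Add(Rational(-54707, 3090), 229), -1)), 890), 2) = Pow(Add(Mul(-997, Pow(Rational(652903, 3090), -1)), 890), 2) = Pow(Add(Mul(-997, Rational(3090, 652903)), 890), 2) = Pow(Add(Rational(-3080730, 652903), 890), 2) = Pow(Rational(578002940, 652903), 2) = Rational(334087398648643600, 426282327409)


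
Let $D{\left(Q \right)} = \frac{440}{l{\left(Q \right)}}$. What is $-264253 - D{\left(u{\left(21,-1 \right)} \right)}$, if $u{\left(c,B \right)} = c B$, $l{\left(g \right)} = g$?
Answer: $- \frac{5548873}{21} \approx -2.6423 \cdot 10^{5}$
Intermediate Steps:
$u{\left(c,B \right)} = B c$
$D{\left(Q \right)} = \frac{440}{Q}$
$-264253 - D{\left(u{\left(21,-1 \right)} \right)} = -264253 - \frac{440}{\left(-1\right) 21} = -264253 - \frac{440}{-21} = -264253 - 440 \left(- \frac{1}{21}\right) = -264253 - - \frac{440}{21} = -264253 + \frac{440}{21} = - \frac{5548873}{21}$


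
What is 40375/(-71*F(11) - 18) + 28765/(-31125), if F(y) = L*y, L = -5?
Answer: 228972464/24196575 ≈ 9.4630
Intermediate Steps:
F(y) = -5*y
40375/(-71*F(11) - 18) + 28765/(-31125) = 40375/(-(-355)*11 - 18) + 28765/(-31125) = 40375/(-71*(-55) - 18) + 28765*(-1/31125) = 40375/(3905 - 18) - 5753/6225 = 40375/3887 - 5753/6225 = 228972464/24196575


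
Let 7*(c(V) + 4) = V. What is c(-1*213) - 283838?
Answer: -1987107/7 ≈ -2.8387e+5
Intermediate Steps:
c(V) = -4 + V/7
c(-1*213) - 283838 = (-4 + (-1*213)/7) - 283838 = (-4 + (⅐)*(-213)) - 283838 = (-4 - 213/7) - 283838 = -241/7 - 283838 = -1987107/7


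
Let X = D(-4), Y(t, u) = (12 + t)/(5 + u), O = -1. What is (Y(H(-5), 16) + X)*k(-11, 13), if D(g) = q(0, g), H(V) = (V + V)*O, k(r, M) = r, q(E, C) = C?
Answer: 682/21 ≈ 32.476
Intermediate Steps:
H(V) = -2*V (H(V) = (V + V)*(-1) = (2*V)*(-1) = -2*V)
D(g) = g
Y(t, u) = (12 + t)/(5 + u)
X = -4
(Y(H(-5), 16) + X)*k(-11, 13) = ((12 - 2*(-5))/(5 + 16) - 4)*(-11) = ((12 + 10)/21 - 4)*(-11) = ((1/21)*22 - 4)*(-11) = (22/21 - 4)*(-11) = -62/21*(-11) = 682/21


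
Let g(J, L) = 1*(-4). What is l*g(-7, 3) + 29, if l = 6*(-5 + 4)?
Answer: 53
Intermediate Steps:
l = -6 (l = 6*(-1) = -6)
g(J, L) = -4
l*g(-7, 3) + 29 = -6*(-4) + 29 = 24 + 29 = 53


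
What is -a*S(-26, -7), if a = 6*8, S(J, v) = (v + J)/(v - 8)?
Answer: -528/5 ≈ -105.60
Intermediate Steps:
S(J, v) = (J + v)/(-8 + v)
a = 48
-a*S(-26, -7) = -48*(-26 - 7)/(-8 - 7) = -48*-33/(-15) = -48*(-1/15*(-33)) = -48*11/5 = -1*528/5 = -528/5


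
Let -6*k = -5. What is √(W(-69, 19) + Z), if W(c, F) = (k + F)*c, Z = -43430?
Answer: I*√179194/2 ≈ 211.66*I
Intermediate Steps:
k = ⅚ (k = -⅙*(-5) = ⅚ ≈ 0.83333)
W(c, F) = c*(⅚ + F) (W(c, F) = (⅚ + F)*c = c*(⅚ + F))
√(W(-69, 19) + Z) = √((⅙)*(-69)*(5 + 6*19) - 43430) = √((⅙)*(-69)*(5 + 114) - 43430) = √((⅙)*(-69)*119 - 43430) = √(-2737/2 - 43430) = √(-89597/2) = I*√179194/2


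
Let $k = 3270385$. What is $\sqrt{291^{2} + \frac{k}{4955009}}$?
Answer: $\frac{\sqrt{2079113786517357626}}{4955009} \approx 291.0$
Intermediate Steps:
$\sqrt{291^{2} + \frac{k}{4955009}} = \sqrt{291^{2} + \frac{3270385}{4955009}} = \sqrt{84681 + 3270385 \cdot \frac{1}{4955009}} = \sqrt{84681 + \frac{3270385}{4955009}} = \sqrt{\frac{419598387514}{4955009}} = \frac{\sqrt{2079113786517357626}}{4955009}$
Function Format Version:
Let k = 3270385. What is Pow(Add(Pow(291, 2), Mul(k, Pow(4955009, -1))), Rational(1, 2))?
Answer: Mul(Rational(1, 4955009), Pow(2079113786517357626, Rational(1, 2))) ≈ 291.00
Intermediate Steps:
Pow(Add(Pow(291, 2), Mul(k, Pow(4955009, -1))), Rational(1, 2)) = Pow(Add(Pow(291, 2), Mul(3270385, Pow(4955009, -1))), Rational(1, 2)) = Pow(Add(84681, Mul(3270385, Rational(1, 4955009))), Rational(1, 2)) = Pow(Add(84681, Rational(3270385, 4955009)), Rational(1, 2)) = Pow(Rational(419598387514, 4955009), Rational(1, 2)) = Mul(Rational(1, 4955009), Pow(2079113786517357626, Rational(1, 2)))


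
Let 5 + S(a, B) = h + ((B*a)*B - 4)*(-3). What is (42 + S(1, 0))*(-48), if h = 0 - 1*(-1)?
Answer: -2400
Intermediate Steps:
h = 1 (h = 0 + 1 = 1)
S(a, B) = 8 - 3*a*B² (S(a, B) = -5 + (1 + ((B*a)*B - 4)*(-3)) = -5 + (1 + (a*B² - 4)*(-3)) = -5 + (1 + (-4 + a*B²)*(-3)) = -5 + (1 + (12 - 3*a*B²)) = -5 + (13 - 3*a*B²) = 8 - 3*a*B²)
(42 + S(1, 0))*(-48) = (42 + (8 - 3*1*0²))*(-48) = (42 + (8 - 3*1*0))*(-48) = (42 + (8 + 0))*(-48) = (42 + 8)*(-48) = 50*(-48) = -2400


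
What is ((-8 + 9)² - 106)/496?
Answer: -105/496 ≈ -0.21169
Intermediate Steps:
((-8 + 9)² - 106)/496 = (1² - 106)*(1/496) = (1 - 106)*(1/496) = -105*1/496 = -105/496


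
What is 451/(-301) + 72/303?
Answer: -38327/30401 ≈ -1.2607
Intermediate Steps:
451/(-301) + 72/303 = 451*(-1/301) + 72*(1/303) = -451/301 + 24/101 = -38327/30401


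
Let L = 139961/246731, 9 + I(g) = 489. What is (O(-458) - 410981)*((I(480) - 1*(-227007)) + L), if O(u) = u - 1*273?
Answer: -23108667871028096/246731 ≈ -9.3659e+10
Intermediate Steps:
I(g) = 480 (I(g) = -9 + 489 = 480)
L = 139961/246731 (L = 139961*(1/246731) = 139961/246731 ≈ 0.56726)
O(u) = -273 + u (O(u) = u - 273 = -273 + u)
(O(-458) - 410981)*((I(480) - 1*(-227007)) + L) = ((-273 - 458) - 410981)*((480 - 1*(-227007)) + 139961/246731) = (-731 - 410981)*((480 + 227007) + 139961/246731) = -411712*(227487 + 139961/246731) = -411712*56128234958/246731 = -23108667871028096/246731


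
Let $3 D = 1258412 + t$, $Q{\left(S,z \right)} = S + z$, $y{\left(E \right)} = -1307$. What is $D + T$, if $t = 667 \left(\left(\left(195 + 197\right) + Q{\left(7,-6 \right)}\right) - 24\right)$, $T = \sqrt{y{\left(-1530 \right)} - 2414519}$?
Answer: $\frac{1504535}{3} + i \sqrt{2415826} \approx 5.0151 \cdot 10^{5} + 1554.3 i$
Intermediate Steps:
$T = i \sqrt{2415826}$ ($T = \sqrt{-1307 - 2414519} = \sqrt{-2415826} = i \sqrt{2415826} \approx 1554.3 i$)
$t = 246123$ ($t = 667 \left(\left(\left(195 + 197\right) + \left(7 - 6\right)\right) - 24\right) = 667 \left(\left(392 + 1\right) - 24\right) = 667 \left(393 - 24\right) = 667 \cdot 369 = 246123$)
$D = \frac{1504535}{3}$ ($D = \frac{1258412 + 246123}{3} = \frac{1}{3} \cdot 1504535 = \frac{1504535}{3} \approx 5.0151 \cdot 10^{5}$)
$D + T = \frac{1504535}{3} + i \sqrt{2415826}$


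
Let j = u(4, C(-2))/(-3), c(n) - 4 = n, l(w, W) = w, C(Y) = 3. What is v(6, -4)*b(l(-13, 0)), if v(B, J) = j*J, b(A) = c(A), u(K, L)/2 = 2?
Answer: -48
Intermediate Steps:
u(K, L) = 4 (u(K, L) = 2*2 = 4)
c(n) = 4 + n
b(A) = 4 + A
j = -4/3 (j = 4/(-3) = 4*(-1/3) = -4/3 ≈ -1.3333)
v(B, J) = -4*J/3
v(6, -4)*b(l(-13, 0)) = (-4/3*(-4))*(4 - 13) = (16/3)*(-9) = -48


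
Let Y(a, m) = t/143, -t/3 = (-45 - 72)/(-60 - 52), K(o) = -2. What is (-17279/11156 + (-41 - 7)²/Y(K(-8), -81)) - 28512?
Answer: -4472804605/33468 ≈ -1.3364e+5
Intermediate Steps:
t = -351/112 (t = -3*(-45 - 72)/(-60 - 52) = -(-351)/(-112) = -(-351)*(-1)/112 = -3*117/112 = -351/112 ≈ -3.1339)
Y(a, m) = -27/1232 (Y(a, m) = -351/112/143 = -351/112*1/143 = -27/1232)
(-17279/11156 + (-41 - 7)²/Y(K(-8), -81)) - 28512 = (-17279/11156 + (-41 - 7)²/(-27/1232)) - 28512 = (-17279*1/11156 + (-48)²*(-1232/27)) - 28512 = (-17279/11156 + 2304*(-1232/27)) - 28512 = (-17279/11156 - 315392/3) - 28512 = -3518564989/33468 - 28512 = -4472804605/33468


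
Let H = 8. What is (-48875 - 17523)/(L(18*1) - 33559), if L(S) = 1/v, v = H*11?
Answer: 5843024/2953191 ≈ 1.9785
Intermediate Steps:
v = 88 (v = 8*11 = 88)
L(S) = 1/88
(-48875 - 17523)/(L(18*1) - 33559) = (-48875 - 17523)/(1/88 - 33559) = -66398/(-2953191/88) = -66398*(-88/2953191) = 5843024/2953191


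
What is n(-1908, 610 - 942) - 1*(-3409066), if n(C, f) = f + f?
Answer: 3408402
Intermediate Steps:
n(C, f) = 2*f
n(-1908, 610 - 942) - 1*(-3409066) = 2*(610 - 942) - 1*(-3409066) = 2*(-332) + 3409066 = -664 + 3409066 = 3408402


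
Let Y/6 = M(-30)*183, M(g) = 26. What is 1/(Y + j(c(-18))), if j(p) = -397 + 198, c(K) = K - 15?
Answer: 1/28349 ≈ 3.5275e-5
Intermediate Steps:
c(K) = -15 + K
j(p) = -199
Y = 28548 (Y = 6*(26*183) = 6*4758 = 28548)
1/(Y + j(c(-18))) = 1/(28548 - 199) = 1/28349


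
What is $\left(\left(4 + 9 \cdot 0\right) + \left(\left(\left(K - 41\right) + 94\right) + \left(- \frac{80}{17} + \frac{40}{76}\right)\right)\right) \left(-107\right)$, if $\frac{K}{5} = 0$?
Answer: $- \frac{1825527}{323} \approx -5651.8$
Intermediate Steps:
$K = 0$ ($K = 5 \cdot 0 = 0$)
$\left(\left(4 + 9 \cdot 0\right) + \left(\left(\left(K - 41\right) + 94\right) + \left(- \frac{80}{17} + \frac{40}{76}\right)\right)\right) \left(-107\right) = \left(\left(4 + 9 \cdot 0\right) + \left(\left(\left(0 - 41\right) + 94\right) + \left(- \frac{80}{17} + \frac{40}{76}\right)\right)\right) \left(-107\right) = \left(\left(4 + 0\right) + \left(\left(-41 + 94\right) + \left(\left(-80\right) \frac{1}{17} + 40 \cdot \frac{1}{76}\right)\right)\right) \left(-107\right) = \left(4 + \left(53 + \left(- \frac{80}{17} + \frac{10}{19}\right)\right)\right) \left(-107\right) = \left(4 + \left(53 - \frac{1350}{323}\right)\right) \left(-107\right) = \left(4 + \frac{15769}{323}\right) \left(-107\right) = \frac{17061}{323} \left(-107\right) = - \frac{1825527}{323}$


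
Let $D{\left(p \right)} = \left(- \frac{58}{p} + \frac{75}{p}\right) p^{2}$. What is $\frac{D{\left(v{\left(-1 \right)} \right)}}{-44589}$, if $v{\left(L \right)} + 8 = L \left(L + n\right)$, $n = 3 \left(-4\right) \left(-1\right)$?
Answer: $\frac{323}{44589} \approx 0.0072439$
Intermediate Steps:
$n = 12$ ($n = \left(-12\right) \left(-1\right) = 12$)
$v{\left(L \right)} = -8 + L \left(12 + L\right)$ ($v{\left(L \right)} = -8 + L \left(L + 12\right) = -8 + L \left(12 + L\right)$)
$D{\left(p \right)} = 17 p$ ($D{\left(p \right)} = \frac{17}{p} p^{2} = 17 p$)
$\frac{D{\left(v{\left(-1 \right)} \right)}}{-44589} = \frac{17 \left(-8 + \left(-1\right)^{2} + 12 \left(-1\right)\right)}{-44589} = 17 \left(-8 + 1 - 12\right) \left(- \frac{1}{44589}\right) = 17 \left(-19\right) \left(- \frac{1}{44589}\right) = \left(-323\right) \left(- \frac{1}{44589}\right) = \frac{323}{44589}$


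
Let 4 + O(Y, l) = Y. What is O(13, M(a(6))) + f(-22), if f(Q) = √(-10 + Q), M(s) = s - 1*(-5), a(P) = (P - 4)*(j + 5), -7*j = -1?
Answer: 9 + 4*I*√2 ≈ 9.0 + 5.6569*I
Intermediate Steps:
j = ⅐ (j = -⅐*(-1) = ⅐ ≈ 0.14286)
a(P) = -144/7 + 36*P/7 (a(P) = (P - 4)*(⅐ + 5) = (-4 + P)*(36/7) = -144/7 + 36*P/7)
M(s) = 5 + s (M(s) = s + 5 = 5 + s)
O(Y, l) = -4 + Y
O(13, M(a(6))) + f(-22) = (-4 + 13) + √(-10 - 22) = 9 + √(-32) = 9 + 4*I*√2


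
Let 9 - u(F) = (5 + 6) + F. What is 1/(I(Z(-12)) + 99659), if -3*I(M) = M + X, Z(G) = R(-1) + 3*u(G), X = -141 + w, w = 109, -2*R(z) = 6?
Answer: 3/298982 ≈ 1.0034e-5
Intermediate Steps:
R(z) = -3 (R(z) = -1/2*6 = -3)
u(F) = -2 - F (u(F) = 9 - ((5 + 6) + F) = 9 - (11 + F) = 9 + (-11 - F) = -2 - F)
X = -32 (X = -141 + 109 = -32)
Z(G) = -9 - 3*G (Z(G) = -3 + 3*(-2 - G) = -3 + (-6 - 3*G) = -9 - 3*G)
I(M) = 32/3 - M/3 (I(M) = -(M - 32)/3 = -(-32 + M)/3 = 32/3 - M/3)
1/(I(Z(-12)) + 99659) = 1/((32/3 - (-9 - 3*(-12))/3) + 99659) = 1/((32/3 - (-9 + 36)/3) + 99659) = 1/((32/3 - 1/3*27) + 99659) = 1/((32/3 - 9) + 99659) = 1/(5/3 + 99659) = 1/(298982/3) = 3/298982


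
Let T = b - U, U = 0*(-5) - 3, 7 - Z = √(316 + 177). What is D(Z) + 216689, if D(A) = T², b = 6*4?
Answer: 217418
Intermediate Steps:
Z = 7 - √493 (Z = 7 - √(316 + 177) = 7 - √493 ≈ -15.204)
U = -3 (U = 0 - 3 = -3)
b = 24
T = 27 (T = 24 - 1*(-3) = 24 + 3 = 27)
D(A) = 729 (D(A) = 27² = 729)
D(Z) + 216689 = 729 + 216689 = 217418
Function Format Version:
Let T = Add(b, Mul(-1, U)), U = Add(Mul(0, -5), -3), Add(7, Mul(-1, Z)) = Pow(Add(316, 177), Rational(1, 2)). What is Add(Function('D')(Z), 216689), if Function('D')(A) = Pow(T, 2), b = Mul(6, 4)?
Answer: 217418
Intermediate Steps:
Z = Add(7, Mul(-1, Pow(493, Rational(1, 2)))) (Z = Add(7, Mul(-1, Pow(Add(316, 177), Rational(1, 2)))) = Add(7, Mul(-1, Pow(493, Rational(1, 2)))) ≈ -15.204)
U = -3 (U = Add(0, -3) = -3)
b = 24
T = 27 (T = Add(24, Mul(-1, -3)) = Add(24, 3) = 27)
Function('D')(A) = 729 (Function('D')(A) = Pow(27, 2) = 729)
Add(Function('D')(Z), 216689) = Add(729, 216689) = 217418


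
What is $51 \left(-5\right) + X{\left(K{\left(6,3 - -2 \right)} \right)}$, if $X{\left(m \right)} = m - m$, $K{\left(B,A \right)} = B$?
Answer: $-255$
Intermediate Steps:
$X{\left(m \right)} = 0$
$51 \left(-5\right) + X{\left(K{\left(6,3 - -2 \right)} \right)} = 51 \left(-5\right) + 0 = -255 + 0 = -255$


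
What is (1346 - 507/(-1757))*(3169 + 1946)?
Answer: 12099169335/1757 ≈ 6.8863e+6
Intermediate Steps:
(1346 - 507/(-1757))*(3169 + 1946) = (1346 - 507*(-1/1757))*5115 = (1346 + 507/1757)*5115 = (2365429/1757)*5115 = 12099169335/1757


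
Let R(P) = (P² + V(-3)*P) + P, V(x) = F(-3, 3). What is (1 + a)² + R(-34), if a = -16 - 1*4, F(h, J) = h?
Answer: 1585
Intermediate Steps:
a = -20 (a = -16 - 4 = -20)
V(x) = -3
R(P) = P² - 2*P (R(P) = (P² - 3*P) + P = P² - 2*P)
(1 + a)² + R(-34) = (1 - 20)² - 34*(-2 - 34) = (-19)² - 34*(-36) = 361 + 1224 = 1585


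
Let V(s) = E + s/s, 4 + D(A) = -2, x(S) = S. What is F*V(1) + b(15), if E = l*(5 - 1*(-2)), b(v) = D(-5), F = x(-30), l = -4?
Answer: 804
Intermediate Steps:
D(A) = -6 (D(A) = -4 - 2 = -6)
F = -30
b(v) = -6
E = -28 (E = -4*(5 - 1*(-2)) = -4*(5 + 2) = -4*7 = -28)
V(s) = -27 (V(s) = -28 + s/s = -28 + 1 = -27)
F*V(1) + b(15) = -30*(-27) - 6 = 810 - 6 = 804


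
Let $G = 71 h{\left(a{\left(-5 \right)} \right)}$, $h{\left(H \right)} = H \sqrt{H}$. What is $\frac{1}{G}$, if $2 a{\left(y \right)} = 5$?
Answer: $\frac{2 \sqrt{10}}{1775} \approx 0.0035631$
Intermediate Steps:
$a{\left(y \right)} = \frac{5}{2}$ ($a{\left(y \right)} = \frac{1}{2} \cdot 5 = \frac{5}{2}$)
$h{\left(H \right)} = H^{\frac{3}{2}}$
$G = \frac{355 \sqrt{10}}{4}$ ($G = 71 \left(\frac{5}{2}\right)^{\frac{3}{2}} = 71 \frac{5 \sqrt{10}}{4} = \frac{355 \sqrt{10}}{4} \approx 280.65$)
$\frac{1}{G} = \frac{1}{\frac{355}{4} \sqrt{10}} = \frac{2 \sqrt{10}}{1775}$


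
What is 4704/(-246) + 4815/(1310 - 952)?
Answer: -83257/14678 ≈ -5.6722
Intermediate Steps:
4704/(-246) + 4815/(1310 - 952) = 4704*(-1/246) + 4815/358 = -784/41 + 4815*(1/358) = -784/41 + 4815/358 = -83257/14678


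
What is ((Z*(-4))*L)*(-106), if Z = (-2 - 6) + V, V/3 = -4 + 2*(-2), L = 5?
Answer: -67840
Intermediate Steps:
V = -24 (V = 3*(-4 + 2*(-2)) = 3*(-4 - 4) = 3*(-8) = -24)
Z = -32 (Z = (-2 - 6) - 24 = -8 - 24 = -32)
((Z*(-4))*L)*(-106) = (-32*(-4)*5)*(-106) = (128*5)*(-106) = 640*(-106) = -67840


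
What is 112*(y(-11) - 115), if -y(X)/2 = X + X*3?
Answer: -3024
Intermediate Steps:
y(X) = -8*X (y(X) = -2*(X + X*3) = -2*(X + 3*X) = -8*X)
112*(y(-11) - 115) = 112*(-8*(-11) - 115) = 112*(88 - 115) = 112*(-27) = -3024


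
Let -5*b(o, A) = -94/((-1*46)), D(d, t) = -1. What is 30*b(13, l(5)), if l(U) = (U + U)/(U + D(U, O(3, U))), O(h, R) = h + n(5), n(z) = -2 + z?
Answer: -282/23 ≈ -12.261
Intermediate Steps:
O(h, R) = 3 + h (O(h, R) = h + (-2 + 5) = h + 3 = 3 + h)
l(U) = 2*U/(-1 + U) (l(U) = (U + U)/(U - 1) = (2*U)/(-1 + U) = 2*U/(-1 + U))
b(o, A) = -47/115 (b(o, A) = -(-94)/(5*((-1*46))) = -(-94)/(5*(-46)) = -(-94)*(-1)/(5*46) = -1/5*47/23 = -47/115)
30*b(13, l(5)) = 30*(-47/115) = -282/23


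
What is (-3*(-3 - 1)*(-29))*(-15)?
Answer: 5220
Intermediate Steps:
(-3*(-3 - 1)*(-29))*(-15) = (-3*(-4)*(-29))*(-15) = (12*(-29))*(-15) = -348*(-15) = 5220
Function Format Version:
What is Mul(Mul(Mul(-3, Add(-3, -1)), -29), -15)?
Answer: 5220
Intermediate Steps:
Mul(Mul(Mul(-3, Add(-3, -1)), -29), -15) = Mul(Mul(Mul(-3, -4), -29), -15) = Mul(Mul(12, -29), -15) = Mul(-348, -15) = 5220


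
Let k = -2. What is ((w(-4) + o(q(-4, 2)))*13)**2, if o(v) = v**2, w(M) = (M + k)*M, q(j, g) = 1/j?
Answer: 25050025/256 ≈ 97852.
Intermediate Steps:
q(j, g) = 1/j
w(M) = M*(-2 + M) (w(M) = (M - 2)*M = (-2 + M)*M = M*(-2 + M))
((w(-4) + o(q(-4, 2)))*13)**2 = ((-4*(-2 - 4) + (1/(-4))**2)*13)**2 = ((-4*(-6) + (-1/4)**2)*13)**2 = ((24 + 1/16)*13)**2 = ((385/16)*13)**2 = (5005/16)**2 = 25050025/256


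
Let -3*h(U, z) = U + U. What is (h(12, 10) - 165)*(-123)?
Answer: 21279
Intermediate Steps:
h(U, z) = -2*U/3 (h(U, z) = -(U + U)/3 = -2*U/3)
(h(12, 10) - 165)*(-123) = (-2/3*12 - 165)*(-123) = (-8 - 165)*(-123) = -173*(-123) = 21279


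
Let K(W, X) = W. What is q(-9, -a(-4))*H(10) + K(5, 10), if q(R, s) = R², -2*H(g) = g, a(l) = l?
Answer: -400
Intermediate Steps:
H(g) = -g/2
q(-9, -a(-4))*H(10) + K(5, 10) = (-9)²*(-½*10) + 5 = 81*(-5) + 5 = -405 + 5 = -400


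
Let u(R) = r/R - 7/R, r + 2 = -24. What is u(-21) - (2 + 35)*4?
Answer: -1025/7 ≈ -146.43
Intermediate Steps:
r = -26 (r = -2 - 24 = -26)
u(R) = -33/R (u(R) = -26/R - 7/R = -33/R)
u(-21) - (2 + 35)*4 = -33/(-21) - (2 + 35)*4 = -33*(-1/21) - 37*4 = 11/7 - 1*148 = 11/7 - 148 = -1025/7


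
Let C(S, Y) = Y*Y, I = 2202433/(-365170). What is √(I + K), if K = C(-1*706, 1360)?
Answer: √87804109843710/6890 ≈ 1360.0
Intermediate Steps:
I = -2202433/365170 (I = 2202433*(-1/365170) = -2202433/365170 ≈ -6.0313)
C(S, Y) = Y²
K = 1849600 (K = 1360² = 1849600)
√(I + K) = √(-2202433/365170 + 1849600) = √(675416229567/365170) = √87804109843710/6890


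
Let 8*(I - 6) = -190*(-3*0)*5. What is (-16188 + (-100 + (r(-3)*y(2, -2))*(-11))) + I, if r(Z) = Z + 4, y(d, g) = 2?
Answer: -16304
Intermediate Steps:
r(Z) = 4 + Z
I = 6 (I = 6 + (-190*(-3*0)*5)/8 = 6 + (-0*5)/8 = 6 + (-190*0)/8 = 6 + (⅛)*0 = 6 + 0 = 6)
(-16188 + (-100 + (r(-3)*y(2, -2))*(-11))) + I = (-16188 + (-100 + ((4 - 3)*2)*(-11))) + 6 = (-16188 + (-100 + (1*2)*(-11))) + 6 = (-16188 + (-100 + 2*(-11))) + 6 = (-16188 + (-100 - 22)) + 6 = (-16188 - 122) + 6 = -16310 + 6 = -16304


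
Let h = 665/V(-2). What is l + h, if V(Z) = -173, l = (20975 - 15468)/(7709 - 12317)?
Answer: -4017031/797184 ≈ -5.0390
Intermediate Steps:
l = -5507/4608 (l = 5507/(-4608) = 5507*(-1/4608) = -5507/4608 ≈ -1.1951)
h = -665/173 (h = 665/(-173) = 665*(-1/173) = -665/173 ≈ -3.8439)
l + h = -5507/4608 - 665/173 = -4017031/797184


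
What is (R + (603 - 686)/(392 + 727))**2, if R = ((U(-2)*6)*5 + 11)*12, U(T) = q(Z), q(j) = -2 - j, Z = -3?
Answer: 303011716225/1252161 ≈ 2.4199e+5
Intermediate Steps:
U(T) = 1 (U(T) = -2 - 1*(-3) = -2 + 3 = 1)
R = 492 (R = ((1*6)*5 + 11)*12 = (6*5 + 11)*12 = (30 + 11)*12 = 41*12 = 492)
(R + (603 - 686)/(392 + 727))**2 = (492 + (603 - 686)/(392 + 727))**2 = (492 - 83/1119)**2 = (550465/1119)**2 = 303011716225/1252161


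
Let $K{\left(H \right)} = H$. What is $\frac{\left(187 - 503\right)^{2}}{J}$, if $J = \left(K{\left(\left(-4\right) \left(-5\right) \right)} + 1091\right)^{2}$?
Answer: $\frac{99856}{1234321} \approx 0.080899$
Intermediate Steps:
$J = 1234321$ ($J = \left(\left(-4\right) \left(-5\right) + 1091\right)^{2} = \left(20 + 1091\right)^{2} = 1111^{2} = 1234321$)
$\frac{\left(187 - 503\right)^{2}}{J} = \frac{\left(187 - 503\right)^{2}}{1234321} = \left(-316\right)^{2} \cdot \frac{1}{1234321} = 99856 \cdot \frac{1}{1234321} = \frac{99856}{1234321}$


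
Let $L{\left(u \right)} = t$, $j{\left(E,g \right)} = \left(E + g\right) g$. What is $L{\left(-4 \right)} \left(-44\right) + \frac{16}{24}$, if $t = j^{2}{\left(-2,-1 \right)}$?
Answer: $- \frac{1186}{3} \approx -395.33$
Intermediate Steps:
$j{\left(E,g \right)} = g \left(E + g\right)$
$t = 9$ ($t = \left(- (-2 - 1)\right)^{2} = \left(\left(-1\right) \left(-3\right)\right)^{2} = 3^{2} = 9$)
$L{\left(u \right)} = 9$
$L{\left(-4 \right)} \left(-44\right) + \frac{16}{24} = 9 \left(-44\right) + \frac{16}{24} = -396 + 16 \cdot \frac{1}{24} = -396 + \frac{2}{3} = - \frac{1186}{3}$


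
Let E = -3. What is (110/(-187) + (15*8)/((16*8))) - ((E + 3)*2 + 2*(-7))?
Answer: 3903/272 ≈ 14.349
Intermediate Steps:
(110/(-187) + (15*8)/((16*8))) - ((E + 3)*2 + 2*(-7)) = (110/(-187) + (15*8)/((16*8))) - ((-3 + 3)*2 + 2*(-7)) = (110*(-1/187) + 120/128) - (0*2 - 14) = (-10/17 + 120*(1/128)) - (0 - 14) = (-10/17 + 15/16) - 1*(-14) = 95/272 + 14 = 3903/272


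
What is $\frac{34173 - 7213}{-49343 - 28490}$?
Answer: $- \frac{26960}{77833} \approx -0.34638$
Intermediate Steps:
$\frac{34173 - 7213}{-49343 - 28490} = \frac{26960}{-77833} = 26960 \left(- \frac{1}{77833}\right) = - \frac{26960}{77833}$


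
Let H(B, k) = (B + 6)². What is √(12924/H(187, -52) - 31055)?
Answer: I*√1156754771/193 ≈ 176.22*I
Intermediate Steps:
H(B, k) = (6 + B)²
√(12924/H(187, -52) - 31055) = √(12924/((6 + 187)²) - 31055) = √(12924/(193²) - 31055) = √(12924/37249 - 31055) = √(-1156754771/37249) = I*√1156754771/193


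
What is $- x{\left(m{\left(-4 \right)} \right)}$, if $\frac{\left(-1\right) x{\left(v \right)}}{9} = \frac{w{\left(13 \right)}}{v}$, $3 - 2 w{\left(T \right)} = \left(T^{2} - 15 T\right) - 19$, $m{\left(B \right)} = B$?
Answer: $-54$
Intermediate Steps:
$w{\left(T \right)} = 11 - \frac{T^{2}}{2} + \frac{15 T}{2}$ ($w{\left(T \right)} = \frac{3}{2} - \frac{\left(T^{2} - 15 T\right) - 19}{2} = \frac{3}{2} - \frac{-19 + T^{2} - 15 T}{2} = \frac{3}{2} + \left(\frac{19}{2} - \frac{T^{2}}{2} + \frac{15 T}{2}\right) = 11 - \frac{T^{2}}{2} + \frac{15 T}{2}$)
$x{\left(v \right)} = - \frac{216}{v}$ ($x{\left(v \right)} = - 9 \frac{11 - \frac{13^{2}}{2} + \frac{15}{2} \cdot 13}{v} = - 9 \frac{11 - \frac{169}{2} + \frac{195}{2}}{v} = - 9 \frac{24}{v} = - \frac{216}{v}$)
$- x{\left(m{\left(-4 \right)} \right)} = - \frac{-216}{-4} = - \frac{\left(-216\right) \left(-1\right)}{4} = \left(-1\right) 54 = -54$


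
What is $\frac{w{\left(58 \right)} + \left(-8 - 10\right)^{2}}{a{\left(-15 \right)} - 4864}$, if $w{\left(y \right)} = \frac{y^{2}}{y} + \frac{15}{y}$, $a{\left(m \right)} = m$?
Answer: $- \frac{22171}{282982} \approx -0.078348$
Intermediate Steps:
$w{\left(y \right)} = y + \frac{15}{y}$
$\frac{w{\left(58 \right)} + \left(-8 - 10\right)^{2}}{a{\left(-15 \right)} - 4864} = \frac{\left(58 + \frac{15}{58}\right) + \left(-8 - 10\right)^{2}}{-15 - 4864} = \frac{\left(58 + 15 \cdot \frac{1}{58}\right) + \left(-18\right)^{2}}{-4879} = \left(\left(58 + \frac{15}{58}\right) + 324\right) \left(- \frac{1}{4879}\right) = \left(\frac{3379}{58} + 324\right) \left(- \frac{1}{4879}\right) = \frac{22171}{58} \left(- \frac{1}{4879}\right) = - \frac{22171}{282982}$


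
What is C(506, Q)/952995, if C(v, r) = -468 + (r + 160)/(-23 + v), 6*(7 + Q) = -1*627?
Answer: -451991/920593170 ≈ -0.00049098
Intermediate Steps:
Q = -223/2 (Q = -7 + (-1*627)/6 = -7 + (⅙)*(-627) = -7 - 209/2 = -223/2 ≈ -111.50)
C(v, r) = -468 + (160 + r)/(-23 + v)
C(506, Q)/952995 = ((10924 - 223/2 - 468*506)/(-23 + 506))/952995 = ((10924 - 223/2 - 236808)/483)*(1/952995) = ((1/483)*(-451991/2))*(1/952995) = -451991/966*1/952995 = -451991/920593170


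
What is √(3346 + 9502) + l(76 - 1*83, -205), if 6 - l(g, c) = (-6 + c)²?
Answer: -44515 + 4*√803 ≈ -44402.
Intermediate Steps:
l(g, c) = 6 - (-6 + c)²
√(3346 + 9502) + l(76 - 1*83, -205) = √(3346 + 9502) + (6 - (-6 - 205)²) = √12848 + (6 - 1*(-211)²) = 4*√803 + (6 - 1*44521) = 4*√803 + (6 - 44521) = 4*√803 - 44515 = -44515 + 4*√803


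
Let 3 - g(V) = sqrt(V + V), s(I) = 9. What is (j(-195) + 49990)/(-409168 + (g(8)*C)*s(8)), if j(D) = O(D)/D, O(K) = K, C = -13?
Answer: -49991/409051 ≈ -0.12221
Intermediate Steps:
g(V) = 3 - sqrt(2)*sqrt(V) (g(V) = 3 - sqrt(V + V) = 3 - sqrt(2*V) = 3 - sqrt(2)*sqrt(V))
j(D) = 1 (j(D) = D/D = 1)
(j(-195) + 49990)/(-409168 + (g(8)*C)*s(8)) = (1 + 49990)/(-409168 + ((3 - sqrt(2)*sqrt(8))*(-13))*9) = 49991/(-409168 + ((3 - sqrt(2)*2*sqrt(2))*(-13))*9) = 49991/(-409168 + ((3 - 4)*(-13))*9) = 49991/(-409168 - 1*(-13)*9) = 49991/(-409168 + 13*9) = 49991/(-409168 + 117) = 49991/(-409051) = 49991*(-1/409051) = -49991/409051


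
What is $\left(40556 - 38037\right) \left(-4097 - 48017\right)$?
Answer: $-131275166$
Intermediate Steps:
$\left(40556 - 38037\right) \left(-4097 - 48017\right) = 2519 \left(-52114\right) = -131275166$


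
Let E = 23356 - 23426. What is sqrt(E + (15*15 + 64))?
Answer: sqrt(219) ≈ 14.799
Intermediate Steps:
E = -70
sqrt(E + (15*15 + 64)) = sqrt(-70 + (15*15 + 64)) = sqrt(-70 + (225 + 64)) = sqrt(-70 + 289) = sqrt(219)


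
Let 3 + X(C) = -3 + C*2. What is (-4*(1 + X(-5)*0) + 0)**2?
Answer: 16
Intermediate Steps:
X(C) = -6 + 2*C (X(C) = -3 + (-3 + C*2) = -3 + (-3 + 2*C) = -6 + 2*C)
(-4*(1 + X(-5)*0) + 0)**2 = (-4*(1 + (-6 + 2*(-5))*0) + 0)**2 = (-4*(1 + (-6 - 10)*0) + 0)**2 = (-4*(1 - 16*0) + 0)**2 = (-4*(1 + 0) + 0)**2 = (-4*1 + 0)**2 = (-4 + 0)**2 = (-4)**2 = 16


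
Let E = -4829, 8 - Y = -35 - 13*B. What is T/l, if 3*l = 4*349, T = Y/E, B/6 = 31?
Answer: -7383/6741284 ≈ -0.0010952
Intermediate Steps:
B = 186 (B = 6*31 = 186)
Y = 2461 (Y = 8 - (-35 - 13*186) = 8 - (-35 - 2418) = 8 - 1*(-2453) = 8 + 2453 = 2461)
T = -2461/4829 (T = 2461/(-4829) = 2461*(-1/4829) = -2461/4829 ≈ -0.50963)
l = 1396/3 (l = (4*349)/3 = (⅓)*1396 = 1396/3 ≈ 465.33)
T/l = -2461/(4829*1396/3) = -2461/4829*3/1396 = -7383/6741284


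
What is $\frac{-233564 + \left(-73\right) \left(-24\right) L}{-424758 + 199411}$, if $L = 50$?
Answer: $\frac{145964}{225347} \approx 0.64773$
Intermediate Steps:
$\frac{-233564 + \left(-73\right) \left(-24\right) L}{-424758 + 199411} = \frac{-233564 + \left(-73\right) \left(-24\right) 50}{-424758 + 199411} = \frac{-233564 + 1752 \cdot 50}{-225347} = \left(-233564 + 87600\right) \left(- \frac{1}{225347}\right) = \left(-145964\right) \left(- \frac{1}{225347}\right) = \frac{145964}{225347}$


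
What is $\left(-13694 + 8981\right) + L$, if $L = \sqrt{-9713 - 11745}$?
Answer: $-4713 + i \sqrt{21458} \approx -4713.0 + 146.49 i$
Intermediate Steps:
$L = i \sqrt{21458}$ ($L = \sqrt{-21458} = i \sqrt{21458} \approx 146.49 i$)
$\left(-13694 + 8981\right) + L = \left(-13694 + 8981\right) + i \sqrt{21458} = -4713 + i \sqrt{21458}$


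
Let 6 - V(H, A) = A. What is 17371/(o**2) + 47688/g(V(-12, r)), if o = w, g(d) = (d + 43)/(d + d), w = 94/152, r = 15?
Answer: 757608104/37553 ≈ 20174.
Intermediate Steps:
w = 47/76 (w = 94*(1/152) = 47/76 ≈ 0.61842)
V(H, A) = 6 - A
g(d) = (43 + d)/(2*d) (g(d) = (43 + d)/((2*d)) = (43 + d)*(1/(2*d)) = (43 + d)/(2*d))
o = 47/76 ≈ 0.61842
17371/(o**2) + 47688/g(V(-12, r)) = 17371/((47/76)**2) + 47688/(((43 + (6 - 1*15))/(2*(6 - 1*15)))) = 17371/(2209/5776) + 47688/(((43 + (6 - 15))/(2*(6 - 15)))) = 17371*(5776/2209) + 47688/(((1/2)*(43 - 9)/(-9))) = 100334896/2209 + 47688/(((1/2)*(-1/9)*34)) = 100334896/2209 + 47688/(-17/9) = 100334896/2209 + 47688*(-9/17) = 100334896/2209 - 429192/17 = 757608104/37553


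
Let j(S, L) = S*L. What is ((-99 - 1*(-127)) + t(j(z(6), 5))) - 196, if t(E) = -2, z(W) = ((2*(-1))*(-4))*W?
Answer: -170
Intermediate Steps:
z(W) = 8*W (z(W) = (-2*(-4))*W = 8*W)
j(S, L) = L*S
((-99 - 1*(-127)) + t(j(z(6), 5))) - 196 = ((-99 - 1*(-127)) - 2) - 196 = ((-99 + 127) - 2) - 196 = (28 - 2) - 196 = 26 - 196 = -170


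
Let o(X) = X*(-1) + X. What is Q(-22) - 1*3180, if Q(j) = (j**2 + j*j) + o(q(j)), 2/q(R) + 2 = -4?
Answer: -2212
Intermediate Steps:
q(R) = -1/3 (q(R) = 2/(-2 - 4) = 2/(-6) = 2*(-1/6) = -1/3)
o(X) = 0 (o(X) = -X + X = 0)
Q(j) = 2*j**2 (Q(j) = (j**2 + j*j) + 0 = (j**2 + j**2) + 0 = 2*j**2 + 0 = 2*j**2)
Q(-22) - 1*3180 = 2*(-22)**2 - 1*3180 = 2*484 - 3180 = 968 - 3180 = -2212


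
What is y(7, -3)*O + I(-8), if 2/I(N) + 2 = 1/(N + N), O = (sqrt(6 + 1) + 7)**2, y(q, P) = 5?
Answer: 9208/33 + 70*sqrt(7) ≈ 464.23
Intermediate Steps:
O = (7 + sqrt(7))**2 (O = (sqrt(7) + 7)**2 = (7 + sqrt(7))**2 ≈ 93.041)
I(N) = 2/(-2 + 1/(2*N)) (I(N) = 2/(-2 + 1/(N + N)) = 2/(-2 + 1/(2*N)))
y(7, -3)*O + I(-8) = 5*(7 + sqrt(7))**2 - 4*(-8)/(-1 + 4*(-8)) = 5*(7 + sqrt(7))**2 - 4*(-8)/(-1 - 32) = 5*(7 + sqrt(7))**2 - 4*(-8)/(-33) = 5*(7 + sqrt(7))**2 - 4*(-8)*(-1/33) = 5*(7 + sqrt(7))**2 - 32/33 = -32/33 + 5*(7 + sqrt(7))**2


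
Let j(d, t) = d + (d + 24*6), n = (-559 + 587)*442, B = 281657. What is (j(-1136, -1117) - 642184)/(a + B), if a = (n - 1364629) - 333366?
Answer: 322156/701981 ≈ 0.45892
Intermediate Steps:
n = 12376 (n = 28*442 = 12376)
a = -1685619 (a = (12376 - 1364629) - 333366 = -1352253 - 333366 = -1685619)
j(d, t) = 144 + 2*d (j(d, t) = d + (d + 144) = d + (144 + d) = 144 + 2*d)
(j(-1136, -1117) - 642184)/(a + B) = ((144 + 2*(-1136)) - 642184)/(-1685619 + 281657) = ((144 - 2272) - 642184)/(-1403962) = (-2128 - 642184)*(-1/1403962) = -644312*(-1/1403962) = 322156/701981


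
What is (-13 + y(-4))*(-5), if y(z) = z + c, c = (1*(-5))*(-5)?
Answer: -40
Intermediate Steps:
c = 25 (c = -5*(-5) = 25)
y(z) = 25 + z (y(z) = z + 25 = 25 + z)
(-13 + y(-4))*(-5) = (-13 + (25 - 4))*(-5) = (-13 + 21)*(-5) = 8*(-5) = -40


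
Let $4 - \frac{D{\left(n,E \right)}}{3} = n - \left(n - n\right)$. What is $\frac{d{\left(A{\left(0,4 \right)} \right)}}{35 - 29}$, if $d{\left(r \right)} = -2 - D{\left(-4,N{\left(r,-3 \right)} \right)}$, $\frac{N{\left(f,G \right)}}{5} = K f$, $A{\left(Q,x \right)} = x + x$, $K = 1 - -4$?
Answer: $- \frac{13}{3} \approx -4.3333$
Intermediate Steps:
$K = 5$ ($K = 1 + 4 = 5$)
$A{\left(Q,x \right)} = 2 x$
$N{\left(f,G \right)} = 25 f$ ($N{\left(f,G \right)} = 5 \cdot 5 f = 25 f$)
$D{\left(n,E \right)} = 12 - 3 n$ ($D{\left(n,E \right)} = 12 - 3 \left(n - \left(n - n\right)\right) = 12 - 3 \left(n - 0\right) = 12 - 3 \left(n + 0\right) = 12 - 3 n$)
$d{\left(r \right)} = -26$ ($d{\left(r \right)} = -2 - \left(12 - -12\right) = -2 - \left(12 + 12\right) = -2 - 24 = -26$)
$\frac{d{\left(A{\left(0,4 \right)} \right)}}{35 - 29} = - \frac{26}{35 - 29} = - \frac{26}{6} = \left(-26\right) \frac{1}{6} = - \frac{13}{3}$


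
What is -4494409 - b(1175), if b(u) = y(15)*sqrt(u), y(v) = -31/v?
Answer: -4494409 + 31*sqrt(47)/3 ≈ -4.4943e+6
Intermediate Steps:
b(u) = -31*sqrt(u)/15 (b(u) = (-31/15)*sqrt(u) = (-31*1/15)*sqrt(u) = -31*sqrt(u)/15)
-4494409 - b(1175) = -4494409 - (-31)*sqrt(1175)/15 = -4494409 - (-31)*5*sqrt(47)/15 = -4494409 - (-31)*sqrt(47)/3 = -4494409 + 31*sqrt(47)/3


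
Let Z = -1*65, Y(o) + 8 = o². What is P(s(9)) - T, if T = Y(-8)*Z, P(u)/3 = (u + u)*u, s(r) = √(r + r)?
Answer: 3748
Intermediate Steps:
s(r) = √2*√r (s(r) = √(2*r) = √2*√r)
Y(o) = -8 + o²
P(u) = 6*u² (P(u) = 3*((u + u)*u) = 3*((2*u)*u) = 3*(2*u²) = 6*u²)
Z = -65
T = -3640 (T = (-8 + (-8)²)*(-65) = (-8 + 64)*(-65) = 56*(-65) = -3640)
P(s(9)) - T = 6*(√2*√9)² - 1*(-3640) = 6*(√2*3)² + 3640 = 6*(3*√2)² + 3640 = 6*18 + 3640 = 108 + 3640 = 3748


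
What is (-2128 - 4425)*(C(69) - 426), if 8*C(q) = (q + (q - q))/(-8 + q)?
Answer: 1361837907/488 ≈ 2.7907e+6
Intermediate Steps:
C(q) = q/(8*(-8 + q)) (C(q) = ((q + (q - q))/(-8 + q))/8 = ((q + 0)/(-8 + q))/8 = (q/(-8 + q))/8 = q/(8*(-8 + q)))
(-2128 - 4425)*(C(69) - 426) = (-2128 - 4425)*((⅛)*69/(-8 + 69) - 426) = -6553*((⅛)*69/61 - 426) = -6553*((⅛)*69*(1/61) - 426) = -6553*(69/488 - 426) = -6553*(-207819/488) = 1361837907/488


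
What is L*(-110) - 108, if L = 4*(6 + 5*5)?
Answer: -13748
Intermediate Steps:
L = 124 (L = 4*(6 + 25) = 4*31 = 124)
L*(-110) - 108 = 124*(-110) - 108 = -13640 - 108 = -13748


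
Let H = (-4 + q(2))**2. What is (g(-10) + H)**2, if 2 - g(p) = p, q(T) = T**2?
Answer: 144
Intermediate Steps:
g(p) = 2 - p
H = 0 (H = (-4 + 2**2)**2 = (-4 + 4)**2 = 0**2 = 0)
(g(-10) + H)**2 = ((2 - 1*(-10)) + 0)**2 = ((2 + 10) + 0)**2 = (12 + 0)**2 = 12**2 = 144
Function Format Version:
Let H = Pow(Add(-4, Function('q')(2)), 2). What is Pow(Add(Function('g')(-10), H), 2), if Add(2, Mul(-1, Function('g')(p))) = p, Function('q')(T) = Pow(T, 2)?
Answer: 144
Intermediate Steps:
Function('g')(p) = Add(2, Mul(-1, p))
H = 0 (H = Pow(Add(-4, Pow(2, 2)), 2) = Pow(Add(-4, 4), 2) = Pow(0, 2) = 0)
Pow(Add(Function('g')(-10), H), 2) = Pow(Add(Add(2, Mul(-1, -10)), 0), 2) = Pow(Add(Add(2, 10), 0), 2) = Pow(Add(12, 0), 2) = Pow(12, 2) = 144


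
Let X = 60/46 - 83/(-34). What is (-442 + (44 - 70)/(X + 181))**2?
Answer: 4080209040792196/20871869841 ≈ 1.9549e+5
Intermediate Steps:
X = 2929/782 (X = 60*(1/46) - 83*(-1/34) = 30/23 + 83/34 = 2929/782 ≈ 3.7455)
(-442 + (44 - 70)/(X + 181))**2 = (-442 + (44 - 70)/(2929/782 + 181))**2 = (-442 - 26/144471/782)**2 = (-442 - 26*782/144471)**2 = (-442 - 20332/144471)**2 = (-63876514/144471)**2 = 4080209040792196/20871869841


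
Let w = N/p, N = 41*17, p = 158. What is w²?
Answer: 485809/24964 ≈ 19.460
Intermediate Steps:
N = 697
w = 697/158 ≈ 4.4114
w² = (697/158)² = 485809/24964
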